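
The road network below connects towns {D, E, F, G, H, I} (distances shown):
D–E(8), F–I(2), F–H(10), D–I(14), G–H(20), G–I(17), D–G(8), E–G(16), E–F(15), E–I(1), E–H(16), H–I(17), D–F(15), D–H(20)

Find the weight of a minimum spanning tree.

Grow the tree from D using Prim:
Step 1: frontier [D–E 8, D–G 8, D–I 14, D–F 15, D–H 20] → take D–E (8); add E.
Step 2: frontier [D–G 8, D–I 14, D–F 15, D–H 20, E–I 1, E–F 15, E–G 16, E–H 16] → take E–I (1); add I.
Step 3: frontier [D–G 8, D–F 15, D–H 20, E–F 15, E–G 16, E–H 16, F–I 2, G–I 17, H–I 17] → take F–I (2); add F.
Step 4: frontier [D–G 8, D–H 20, E–G 16, E–H 16, F–H 10, G–I 17, H–I 17] → take D–G (8); add G.
Step 5: frontier [D–H 20, E–H 16, F–H 10, G–H 20, H–I 17] → take F–H (10); add H.
MST edges: D–E, E–I, F–I, D–G, F–H; total weight 8+1+2+8+10 = 29.

29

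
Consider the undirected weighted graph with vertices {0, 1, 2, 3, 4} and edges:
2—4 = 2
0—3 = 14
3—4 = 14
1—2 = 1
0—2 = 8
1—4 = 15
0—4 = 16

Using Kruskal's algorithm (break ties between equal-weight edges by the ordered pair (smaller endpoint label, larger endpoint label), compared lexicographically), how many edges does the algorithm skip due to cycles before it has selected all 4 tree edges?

0

Sort edges by weight, then run Kruskal:
1—2 (1): add — endpoints in different components.
2—4 (2): add — endpoints in different components.
0—2 (8): add — endpoints in different components.
0—3 (14): add — endpoints in different components.
Edges rejected before the tree was complete: 0.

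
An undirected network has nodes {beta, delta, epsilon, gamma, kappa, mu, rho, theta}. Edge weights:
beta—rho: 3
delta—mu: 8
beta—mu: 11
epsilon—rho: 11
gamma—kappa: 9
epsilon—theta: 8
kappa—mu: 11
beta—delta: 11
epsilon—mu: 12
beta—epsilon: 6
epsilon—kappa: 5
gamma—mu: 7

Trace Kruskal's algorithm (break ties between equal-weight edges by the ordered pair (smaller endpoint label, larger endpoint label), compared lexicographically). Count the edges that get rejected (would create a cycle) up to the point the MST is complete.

0

Sort edges by weight, then run Kruskal:
beta—rho (3): add — endpoints in different components.
epsilon—kappa (5): add — endpoints in different components.
beta—epsilon (6): add — endpoints in different components.
gamma—mu (7): add — endpoints in different components.
delta—mu (8): add — endpoints in different components.
epsilon—theta (8): add — endpoints in different components.
gamma—kappa (9): add — endpoints in different components.
Edges rejected before the tree was complete: 0.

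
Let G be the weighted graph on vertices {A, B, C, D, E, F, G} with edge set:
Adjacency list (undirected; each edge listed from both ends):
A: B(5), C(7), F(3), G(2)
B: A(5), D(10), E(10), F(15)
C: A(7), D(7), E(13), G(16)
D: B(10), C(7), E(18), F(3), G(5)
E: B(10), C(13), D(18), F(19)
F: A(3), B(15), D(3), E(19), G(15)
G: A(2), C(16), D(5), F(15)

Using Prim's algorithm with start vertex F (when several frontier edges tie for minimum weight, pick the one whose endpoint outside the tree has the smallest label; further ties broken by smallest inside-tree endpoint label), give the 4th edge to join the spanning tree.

Grow the tree from F using Prim:
Step 1: cheapest edge leaving the tree is A—F (3); add A.
Step 2: cheapest edge leaving the tree is A—G (2); add G.
Step 3: cheapest edge leaving the tree is D—F (3); add D.
Step 4: cheapest edge leaving the tree is A—B (5); add B.
Step 5: cheapest edge leaving the tree is A—C (7); add C.
Step 6: cheapest edge leaving the tree is B—E (10); add E.
The 4th edge added is A—B.

A-B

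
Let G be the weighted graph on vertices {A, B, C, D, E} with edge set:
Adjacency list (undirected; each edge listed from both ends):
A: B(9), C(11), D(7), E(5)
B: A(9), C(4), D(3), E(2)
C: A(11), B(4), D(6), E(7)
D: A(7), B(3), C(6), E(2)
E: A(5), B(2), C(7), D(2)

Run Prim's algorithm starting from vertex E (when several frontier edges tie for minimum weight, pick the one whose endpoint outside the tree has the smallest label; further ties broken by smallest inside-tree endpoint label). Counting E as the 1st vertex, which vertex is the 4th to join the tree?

C

Prim's algorithm from E:
Step 1: frontier [B E 2, D E 2, A E 5, C E 7] → take B E (2); add B.
Step 2: frontier [B D 3, B C 4, A B 9, D E 2, A E 5, C E 7] → take D E (2); add D.
Step 3: frontier [B C 4, A B 9, C D 6, A D 7, A E 5, C E 7] → take B C (4); add C.
Step 4: frontier [A B 9, A C 11, A D 7, A E 5] → take A E (5); add A.
Vertex order: E, B, D, C, A. The 4th vertex is C.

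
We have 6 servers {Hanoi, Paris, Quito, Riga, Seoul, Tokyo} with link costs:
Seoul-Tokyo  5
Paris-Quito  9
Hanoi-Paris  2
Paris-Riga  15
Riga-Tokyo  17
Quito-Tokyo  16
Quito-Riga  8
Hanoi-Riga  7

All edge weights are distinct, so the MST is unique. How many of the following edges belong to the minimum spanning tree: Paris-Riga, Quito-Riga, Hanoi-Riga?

Sort edges by weight, then run Kruskal:
Hanoi-Paris (2): add — endpoints in different components.
Seoul-Tokyo (5): add — endpoints in different components.
Hanoi-Riga (7): add — endpoints in different components.
Quito-Riga (8): add — endpoints in different components.
Paris-Quito (9): skip — Quito and Paris already connected.
Paris-Riga (15): skip — Riga and Paris already connected.
Quito-Tokyo (16): add — endpoints in different components.
MST edge set: {Hanoi-Paris, Seoul-Tokyo, Hanoi-Riga, Quito-Riga, Quito-Tokyo}.
Of the listed edges, {Quito-Riga, Hanoi-Riga} are in the MST → 2.

2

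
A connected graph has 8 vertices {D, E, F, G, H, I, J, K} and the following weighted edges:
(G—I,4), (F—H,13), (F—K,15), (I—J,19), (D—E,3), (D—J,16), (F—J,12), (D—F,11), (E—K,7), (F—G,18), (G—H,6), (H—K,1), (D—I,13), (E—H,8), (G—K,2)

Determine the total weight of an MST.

Prim's algorithm from D:
Step 1: cheapest edge leaving the tree is D—E (3); add E.
Step 2: cheapest edge leaving the tree is E—K (7); add K.
Step 3: cheapest edge leaving the tree is H—K (1); add H.
Step 4: cheapest edge leaving the tree is G—K (2); add G.
Step 5: cheapest edge leaving the tree is G—I (4); add I.
Step 6: cheapest edge leaving the tree is D—F (11); add F.
Step 7: cheapest edge leaving the tree is F—J (12); add J.
MST edges: D—E, E—K, H—K, G—K, G—I, D—F, F—J; total weight 3+7+1+2+4+11+12 = 40.

40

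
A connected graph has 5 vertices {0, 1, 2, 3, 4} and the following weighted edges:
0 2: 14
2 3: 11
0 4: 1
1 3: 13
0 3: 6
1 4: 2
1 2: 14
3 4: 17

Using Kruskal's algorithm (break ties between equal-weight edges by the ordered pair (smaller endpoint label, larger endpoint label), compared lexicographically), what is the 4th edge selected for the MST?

Kruskal's algorithm — process edges by increasing weight (ties by edge label):
0 4 (1): add. Components now {0,4} {1} {2} {3}
1 4 (2): add. Components now {0,1,4} {2} {3}
0 3 (6): add. Components now {0,1,3,4} {2}
2 3 (11): add. Components now {0,1,2,3,4}
The 4th edge added is 2 3.

2-3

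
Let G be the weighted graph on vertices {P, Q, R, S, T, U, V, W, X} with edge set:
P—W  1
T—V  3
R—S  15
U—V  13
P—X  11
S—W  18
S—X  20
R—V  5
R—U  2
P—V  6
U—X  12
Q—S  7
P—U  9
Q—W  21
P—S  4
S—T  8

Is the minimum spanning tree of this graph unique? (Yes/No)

Sort edges by weight, then run Kruskal:
P—W (1): add — endpoints in different components.
R—U (2): add — endpoints in different components.
T—V (3): add — endpoints in different components.
P—S (4): add — endpoints in different components.
R—V (5): add — endpoints in different components.
P—V (6): add — endpoints in different components.
Q—S (7): add — endpoints in different components.
S—T (8): skip — S and T already connected.
P—U (9): skip — P and U already connected.
P—X (11): add — endpoints in different components.
Every non-tree edge has weight strictly greater than the heaviest edge on the tree path between its endpoints, so the MST is unique.

Yes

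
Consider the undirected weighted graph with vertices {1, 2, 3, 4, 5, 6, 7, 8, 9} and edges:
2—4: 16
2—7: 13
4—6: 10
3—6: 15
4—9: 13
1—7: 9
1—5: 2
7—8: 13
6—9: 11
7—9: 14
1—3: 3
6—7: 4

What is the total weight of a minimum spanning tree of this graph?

65

Grow the tree from 4 using Prim:
Step 1: cheapest edge leaving the tree is 4—6 (10); add 6.
Step 2: cheapest edge leaving the tree is 6—7 (4); add 7.
Step 3: cheapest edge leaving the tree is 1—7 (9); add 1.
Step 4: cheapest edge leaving the tree is 1—5 (2); add 5.
Step 5: cheapest edge leaving the tree is 1—3 (3); add 3.
Step 6: cheapest edge leaving the tree is 6—9 (11); add 9.
Step 7: cheapest edge leaving the tree is 2—7 (13); add 2.
Step 8: cheapest edge leaving the tree is 7—8 (13); add 8.
MST edges: 4—6, 6—7, 1—7, 1—5, 1—3, 6—9, 2—7, 7—8; total weight 10+4+9+2+3+11+13+13 = 65.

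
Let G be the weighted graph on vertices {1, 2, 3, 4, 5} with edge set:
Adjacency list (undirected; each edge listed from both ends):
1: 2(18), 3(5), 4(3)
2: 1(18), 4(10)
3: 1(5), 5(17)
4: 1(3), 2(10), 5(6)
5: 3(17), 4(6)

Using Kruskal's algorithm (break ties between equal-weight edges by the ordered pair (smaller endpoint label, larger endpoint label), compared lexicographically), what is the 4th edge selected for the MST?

Kruskal: consider edges lightest-first.
1-4 (3): add. Components now {1,4} {2} {3} {5}
1-3 (5): add. Components now {1,3,4} {2} {5}
4-5 (6): add. Components now {1,3,4,5} {2}
2-4 (10): add. Components now {1,2,3,4,5}
The 4th edge added is 2-4.

2-4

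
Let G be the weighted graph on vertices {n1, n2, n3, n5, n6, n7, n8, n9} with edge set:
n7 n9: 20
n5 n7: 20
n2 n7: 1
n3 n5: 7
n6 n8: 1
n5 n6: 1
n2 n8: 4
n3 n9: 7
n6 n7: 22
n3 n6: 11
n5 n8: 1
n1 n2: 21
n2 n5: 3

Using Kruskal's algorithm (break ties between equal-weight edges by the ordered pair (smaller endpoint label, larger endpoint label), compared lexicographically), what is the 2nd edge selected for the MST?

n5-n6

Sort edges by weight, then run Kruskal:
n2 n7 (1): add — endpoints in different components.
n5 n6 (1): add — endpoints in different components.
n5 n8 (1): add — endpoints in different components.
n6 n8 (1): skip — n6 and n8 already connected.
n2 n5 (3): add — endpoints in different components.
n2 n8 (4): skip — n2 and n8 already connected.
n3 n5 (7): add — endpoints in different components.
n3 n9 (7): add — endpoints in different components.
n3 n6 (11): skip — n6 and n3 already connected.
n5 n7 (20): skip — n7 and n5 already connected.
n7 n9 (20): skip — n9 and n7 already connected.
n1 n2 (21): add — endpoints in different components.
The 2nd edge added is n5 n6.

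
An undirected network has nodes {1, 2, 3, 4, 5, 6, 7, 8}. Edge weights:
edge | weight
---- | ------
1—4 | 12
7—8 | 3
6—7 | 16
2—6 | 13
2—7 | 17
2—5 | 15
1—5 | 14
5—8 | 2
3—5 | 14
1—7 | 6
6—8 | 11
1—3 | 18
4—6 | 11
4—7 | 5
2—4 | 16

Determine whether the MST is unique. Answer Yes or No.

No

Kruskal's algorithm — process edges by increasing weight (ties by edge label):
5—8 (2): add — endpoints in different components.
7—8 (3): add — endpoints in different components.
4—7 (5): add — endpoints in different components.
1—7 (6): add — endpoints in different components.
4—6 (11): add — endpoints in different components.
6—8 (11): skip — 6 and 8 already connected.
1—4 (12): skip — 1 and 4 already connected.
2—6 (13): add — endpoints in different components.
1—5 (14): skip — 1 and 5 already connected.
3—5 (14): add — endpoints in different components.
Non-tree edge 6—8 has weight 11, equal to the heaviest edge on its tree cycle — swapping gives another MST of the same weight. Not unique.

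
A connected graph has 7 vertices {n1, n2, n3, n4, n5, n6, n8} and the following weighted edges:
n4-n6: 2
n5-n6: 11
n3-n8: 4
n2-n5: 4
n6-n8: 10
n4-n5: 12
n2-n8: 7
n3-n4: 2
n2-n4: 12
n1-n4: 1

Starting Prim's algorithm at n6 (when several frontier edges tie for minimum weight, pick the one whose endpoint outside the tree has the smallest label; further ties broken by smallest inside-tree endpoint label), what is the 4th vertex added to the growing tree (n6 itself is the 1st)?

Prim, starting at n6.
Step 1: cheapest edge leaving the tree is n4-n6 (2); add n4.
Step 2: cheapest edge leaving the tree is n1-n4 (1); add n1.
Step 3: cheapest edge leaving the tree is n3-n4 (2); add n3.
Step 4: cheapest edge leaving the tree is n3-n8 (4); add n8.
Step 5: cheapest edge leaving the tree is n2-n8 (7); add n2.
Step 6: cheapest edge leaving the tree is n2-n5 (4); add n5.
Vertex order: n6, n4, n1, n3, n8, n2, n5. The 4th vertex is n3.

n3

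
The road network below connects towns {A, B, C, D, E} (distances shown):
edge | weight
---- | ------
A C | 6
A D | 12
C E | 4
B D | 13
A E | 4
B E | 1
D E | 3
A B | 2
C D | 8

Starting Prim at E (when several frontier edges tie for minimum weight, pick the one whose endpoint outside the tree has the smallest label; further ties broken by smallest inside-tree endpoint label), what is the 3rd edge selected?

Prim's algorithm from E:
Step 1: frontier [B E 1, D E 3, A E 4, C E 4] → take B E (1); add B.
Step 2: frontier [A B 2, B D 13, D E 3, A E 4, C E 4] → take A B (2); add A.
Step 3: frontier [A C 6, A D 12, B D 13, D E 3, C E 4] → take D E (3); add D.
Step 4: frontier [A C 6, C D 8, C E 4] → take C E (4); add C.
The 3rd edge added is D E.

D-E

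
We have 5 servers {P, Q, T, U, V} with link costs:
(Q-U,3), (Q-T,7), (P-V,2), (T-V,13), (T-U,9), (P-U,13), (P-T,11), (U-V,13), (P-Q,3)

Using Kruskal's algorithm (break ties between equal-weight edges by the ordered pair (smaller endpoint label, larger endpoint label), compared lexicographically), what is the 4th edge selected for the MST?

Q-T

Sort edges by weight, then run Kruskal:
P-V (2): add — endpoints in different components.
P-Q (3): add — endpoints in different components.
Q-U (3): add — endpoints in different components.
Q-T (7): add — endpoints in different components.
The 4th edge added is Q-T.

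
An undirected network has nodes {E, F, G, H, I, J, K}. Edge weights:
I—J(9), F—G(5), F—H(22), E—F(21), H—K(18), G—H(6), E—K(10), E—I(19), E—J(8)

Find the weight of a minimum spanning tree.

Grow the tree from K using Prim:
Step 1: frontier [E—K 10, H—K 18] → take E—K (10); add E.
Step 2: frontier [E—J 8, E—I 19, E—F 21, H—K 18] → take E—J (8); add J.
Step 3: frontier [E—I 19, E—F 21, I—J 9, H—K 18] → take I—J (9); add I.
Step 4: frontier [E—F 21, H—K 18] → take H—K (18); add H.
Step 5: frontier [E—F 21, G—H 6, F—H 22] → take G—H (6); add G.
Step 6: frontier [E—F 21, F—G 5, F—H 22] → take F—G (5); add F.
MST edges: E—K, E—J, I—J, H—K, G—H, F—G; total weight 10+8+9+18+6+5 = 56.

56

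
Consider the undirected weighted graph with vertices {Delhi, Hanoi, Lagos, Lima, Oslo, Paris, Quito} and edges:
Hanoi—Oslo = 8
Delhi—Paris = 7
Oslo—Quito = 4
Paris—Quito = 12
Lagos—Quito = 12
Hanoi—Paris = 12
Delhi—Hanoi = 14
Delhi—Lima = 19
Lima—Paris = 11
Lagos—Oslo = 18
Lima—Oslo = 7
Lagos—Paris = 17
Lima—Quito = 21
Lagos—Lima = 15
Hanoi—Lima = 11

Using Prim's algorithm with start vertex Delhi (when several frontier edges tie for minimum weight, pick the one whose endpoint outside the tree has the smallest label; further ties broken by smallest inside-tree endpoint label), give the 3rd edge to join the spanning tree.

Prim's algorithm from Delhi:
Step 1: cheapest edge leaving the tree is Delhi—Paris (7); add Paris.
Step 2: cheapest edge leaving the tree is Lima—Paris (11); add Lima.
Step 3: cheapest edge leaving the tree is Lima—Oslo (7); add Oslo.
Step 4: cheapest edge leaving the tree is Oslo—Quito (4); add Quito.
Step 5: cheapest edge leaving the tree is Hanoi—Oslo (8); add Hanoi.
Step 6: cheapest edge leaving the tree is Lagos—Quito (12); add Lagos.
The 3rd edge added is Lima—Oslo.

Lima-Oslo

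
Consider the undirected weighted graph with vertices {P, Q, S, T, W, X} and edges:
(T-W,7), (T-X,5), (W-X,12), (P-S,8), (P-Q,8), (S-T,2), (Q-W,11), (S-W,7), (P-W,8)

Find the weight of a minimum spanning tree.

30

Kruskal: consider edges lightest-first.
S-T (2): add. Components now {W} {Q} {X} {S,T} {P}
T-X (5): add. Components now {W} {Q} {S,T,X} {P}
S-W (7): add. Components now {S,T,W,X} {Q} {P}
T-W (7): skip — W and T already connected.
P-Q (8): add. Components now {S,T,W,X} {P,Q}
P-S (8): add. Components now {P,Q,S,T,W,X}
MST edges: S-T, T-X, S-W, P-Q, P-S; total weight 2+5+7+8+8 = 30.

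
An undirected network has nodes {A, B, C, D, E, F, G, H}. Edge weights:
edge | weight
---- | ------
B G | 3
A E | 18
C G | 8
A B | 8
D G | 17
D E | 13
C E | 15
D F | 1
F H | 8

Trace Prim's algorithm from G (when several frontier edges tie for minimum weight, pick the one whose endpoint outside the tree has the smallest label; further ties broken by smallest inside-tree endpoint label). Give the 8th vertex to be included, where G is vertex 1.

H

Prim, starting at G.
Step 1: cheapest edge leaving the tree is B G (3); add B.
Step 2: cheapest edge leaving the tree is A B (8); add A.
Step 3: cheapest edge leaving the tree is C G (8); add C.
Step 4: cheapest edge leaving the tree is C E (15); add E.
Step 5: cheapest edge leaving the tree is D E (13); add D.
Step 6: cheapest edge leaving the tree is D F (1); add F.
Step 7: cheapest edge leaving the tree is F H (8); add H.
Vertex order: G, B, A, C, E, D, F, H. The 8th vertex is H.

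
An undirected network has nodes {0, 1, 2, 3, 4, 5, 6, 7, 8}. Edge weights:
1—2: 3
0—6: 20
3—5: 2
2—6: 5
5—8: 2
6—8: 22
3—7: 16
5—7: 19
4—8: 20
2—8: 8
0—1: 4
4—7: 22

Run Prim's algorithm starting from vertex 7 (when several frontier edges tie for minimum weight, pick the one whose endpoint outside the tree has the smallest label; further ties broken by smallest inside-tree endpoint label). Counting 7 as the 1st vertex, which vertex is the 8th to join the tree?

6

Prim, starting at 7.
Step 1: cheapest edge leaving the tree is 3—7 (16); add 3.
Step 2: cheapest edge leaving the tree is 3—5 (2); add 5.
Step 3: cheapest edge leaving the tree is 5—8 (2); add 8.
Step 4: cheapest edge leaving the tree is 2—8 (8); add 2.
Step 5: cheapest edge leaving the tree is 1—2 (3); add 1.
Step 6: cheapest edge leaving the tree is 0—1 (4); add 0.
Step 7: cheapest edge leaving the tree is 2—6 (5); add 6.
Step 8: cheapest edge leaving the tree is 4—8 (20); add 4.
Vertex order: 7, 3, 5, 8, 2, 1, 0, 6, 4. The 8th vertex is 6.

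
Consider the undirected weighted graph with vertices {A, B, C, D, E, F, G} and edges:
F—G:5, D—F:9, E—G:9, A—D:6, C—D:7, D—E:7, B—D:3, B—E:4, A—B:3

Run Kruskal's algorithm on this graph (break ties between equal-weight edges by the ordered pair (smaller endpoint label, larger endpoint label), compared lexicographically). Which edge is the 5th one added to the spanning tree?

C-D

Sort edges by weight, then run Kruskal:
A—B (3): add — endpoints in different components.
B—D (3): add — endpoints in different components.
B—E (4): add — endpoints in different components.
F—G (5): add — endpoints in different components.
A—D (6): skip — A and D already connected.
C—D (7): add — endpoints in different components.
D—E (7): skip — D and E already connected.
D—F (9): add — endpoints in different components.
The 5th edge added is C—D.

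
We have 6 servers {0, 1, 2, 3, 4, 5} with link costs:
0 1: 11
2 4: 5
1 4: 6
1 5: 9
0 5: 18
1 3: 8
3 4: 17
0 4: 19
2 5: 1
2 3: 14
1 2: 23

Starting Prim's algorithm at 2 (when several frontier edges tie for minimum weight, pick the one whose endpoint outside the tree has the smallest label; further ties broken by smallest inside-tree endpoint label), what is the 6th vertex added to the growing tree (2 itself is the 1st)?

Grow the tree from 2 using Prim:
Step 1: cheapest edge leaving the tree is 2 5 (1); add 5.
Step 2: cheapest edge leaving the tree is 2 4 (5); add 4.
Step 3: cheapest edge leaving the tree is 1 4 (6); add 1.
Step 4: cheapest edge leaving the tree is 1 3 (8); add 3.
Step 5: cheapest edge leaving the tree is 0 1 (11); add 0.
Vertex order: 2, 5, 4, 1, 3, 0. The 6th vertex is 0.

0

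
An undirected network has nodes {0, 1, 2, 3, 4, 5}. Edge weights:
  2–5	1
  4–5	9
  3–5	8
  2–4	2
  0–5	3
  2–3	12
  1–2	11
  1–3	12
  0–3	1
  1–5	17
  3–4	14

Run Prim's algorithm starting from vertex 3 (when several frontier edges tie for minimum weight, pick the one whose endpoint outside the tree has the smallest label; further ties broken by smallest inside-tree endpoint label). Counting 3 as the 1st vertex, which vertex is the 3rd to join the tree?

Grow the tree from 3 using Prim:
Step 1: frontier [0–3 1, 3–5 8, 1–3 12, 2–3 12, 3–4 14] → take 0–3 (1); add 0.
Step 2: frontier [0–5 3, 3–5 8, 1–3 12, 2–3 12, 3–4 14] → take 0–5 (3); add 5.
Step 3: frontier [1–3 12, 2–3 12, 3–4 14, 2–5 1, 4–5 9, 1–5 17] → take 2–5 (1); add 2.
Step 4: frontier [2–4 2, 1–2 11, 1–3 12, 3–4 14, 4–5 9, 1–5 17] → take 2–4 (2); add 4.
Step 5: frontier [1–2 11, 1–3 12, 1–5 17] → take 1–2 (11); add 1.
Vertex order: 3, 0, 5, 2, 4, 1. The 3rd vertex is 5.

5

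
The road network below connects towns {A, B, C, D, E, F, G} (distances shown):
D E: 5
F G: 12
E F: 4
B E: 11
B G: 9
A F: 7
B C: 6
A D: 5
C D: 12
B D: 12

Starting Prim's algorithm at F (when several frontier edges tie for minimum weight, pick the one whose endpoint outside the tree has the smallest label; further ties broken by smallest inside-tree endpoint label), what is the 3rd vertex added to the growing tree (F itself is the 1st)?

Prim, starting at F.
Step 1: frontier [E F 4, A F 7, F G 12] → take E F (4); add E.
Step 2: frontier [D E 5, B E 11, A F 7, F G 12] → take D E (5); add D.
Step 3: frontier [A D 5, B D 12, C D 12, B E 11, A F 7, F G 12] → take A D (5); add A.
Step 4: frontier [B D 12, C D 12, B E 11, F G 12] → take B E (11); add B.
Step 5: frontier [B C 6, B G 9, C D 12, F G 12] → take B C (6); add C.
Step 6: frontier [B G 9, F G 12] → take B G (9); add G.
Vertex order: F, E, D, A, B, C, G. The 3rd vertex is D.

D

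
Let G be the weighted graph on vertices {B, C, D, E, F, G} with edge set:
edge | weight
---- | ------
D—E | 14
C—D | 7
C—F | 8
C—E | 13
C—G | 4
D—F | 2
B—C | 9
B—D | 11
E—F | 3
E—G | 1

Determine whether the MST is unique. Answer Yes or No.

Yes

Kruskal: consider edges lightest-first.
E—G (1): add. Components now {B} {C} {D} {E,G} {F}
D—F (2): add. Components now {B} {C} {D,F} {E,G}
E—F (3): add. Components now {B} {C} {D,E,F,G}
C—G (4): add. Components now {B} {C,D,E,F,G}
C—D (7): skip — C and D already connected.
C—F (8): skip — C and F already connected.
B—C (9): add. Components now {B,C,D,E,F,G}
Every non-tree edge has weight strictly greater than the heaviest edge on the tree path between its endpoints, so the MST is unique.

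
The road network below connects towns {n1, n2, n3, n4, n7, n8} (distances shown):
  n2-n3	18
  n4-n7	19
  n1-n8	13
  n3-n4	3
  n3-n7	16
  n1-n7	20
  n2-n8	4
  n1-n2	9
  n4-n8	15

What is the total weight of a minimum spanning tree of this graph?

Grow the tree from n4 using Prim:
Step 1: frontier [n3-n4 3, n4-n8 15, n4-n7 19] → take n3-n4 (3); add n3.
Step 2: frontier [n3-n7 16, n2-n3 18, n4-n8 15, n4-n7 19] → take n4-n8 (15); add n8.
Step 3: frontier [n3-n7 16, n2-n3 18, n4-n7 19, n2-n8 4, n1-n8 13] → take n2-n8 (4); add n2.
Step 4: frontier [n1-n2 9, n3-n7 16, n4-n7 19, n1-n8 13] → take n1-n2 (9); add n1.
Step 5: frontier [n1-n7 20, n3-n7 16, n4-n7 19] → take n3-n7 (16); add n7.
MST edges: n3-n4, n4-n8, n2-n8, n1-n2, n3-n7; total weight 3+15+4+9+16 = 47.

47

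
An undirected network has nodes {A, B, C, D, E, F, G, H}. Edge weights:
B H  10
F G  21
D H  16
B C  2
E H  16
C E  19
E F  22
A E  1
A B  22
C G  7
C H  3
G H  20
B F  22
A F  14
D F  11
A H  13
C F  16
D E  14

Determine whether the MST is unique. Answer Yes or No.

No

Sort edges by weight, then run Kruskal:
A E (1): add — endpoints in different components.
B C (2): add — endpoints in different components.
C H (3): add — endpoints in different components.
C G (7): add — endpoints in different components.
B H (10): skip — B and H already connected.
D F (11): add — endpoints in different components.
A H (13): add — endpoints in different components.
A F (14): add — endpoints in different components.
Non-tree edge D E has weight 14, equal to the heaviest edge on its tree cycle — swapping gives another MST of the same weight. Not unique.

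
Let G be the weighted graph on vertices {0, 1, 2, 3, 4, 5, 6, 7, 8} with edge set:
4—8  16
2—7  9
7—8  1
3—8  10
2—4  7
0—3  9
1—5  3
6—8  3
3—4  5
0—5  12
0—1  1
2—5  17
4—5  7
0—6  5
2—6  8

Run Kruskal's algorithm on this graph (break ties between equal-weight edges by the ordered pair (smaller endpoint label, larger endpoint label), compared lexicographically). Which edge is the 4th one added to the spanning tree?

Sort edges by weight, then run Kruskal:
0—1 (1): add — endpoints in different components.
7—8 (1): add — endpoints in different components.
1—5 (3): add — endpoints in different components.
6—8 (3): add — endpoints in different components.
0—6 (5): add — endpoints in different components.
3—4 (5): add — endpoints in different components.
2—4 (7): add — endpoints in different components.
4—5 (7): add — endpoints in different components.
The 4th edge added is 6—8.

6-8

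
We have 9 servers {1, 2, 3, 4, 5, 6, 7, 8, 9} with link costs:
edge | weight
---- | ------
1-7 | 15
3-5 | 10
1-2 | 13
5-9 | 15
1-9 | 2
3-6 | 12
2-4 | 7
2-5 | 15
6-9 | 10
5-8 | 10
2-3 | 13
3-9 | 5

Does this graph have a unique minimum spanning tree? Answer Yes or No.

No

Kruskal: consider edges lightest-first.
1-9 (2): add — endpoints in different components.
3-9 (5): add — endpoints in different components.
2-4 (7): add — endpoints in different components.
3-5 (10): add — endpoints in different components.
5-8 (10): add — endpoints in different components.
6-9 (10): add — endpoints in different components.
3-6 (12): skip — 3 and 6 already connected.
1-2 (13): add — endpoints in different components.
2-3 (13): skip — 2 and 3 already connected.
1-7 (15): add — endpoints in different components.
Non-tree edge 2-3 has weight 13, equal to the heaviest edge on its tree cycle — swapping gives another MST of the same weight. Not unique.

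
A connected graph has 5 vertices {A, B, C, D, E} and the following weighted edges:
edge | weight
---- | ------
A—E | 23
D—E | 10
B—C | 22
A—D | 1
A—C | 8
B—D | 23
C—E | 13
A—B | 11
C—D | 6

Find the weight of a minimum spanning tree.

28

Prim, starting at B.
Step 1: frontier [A—B 11, B—C 22, B—D 23] → take A—B (11); add A.
Step 2: frontier [A—D 1, A—C 8, A—E 23, B—C 22, B—D 23] → take A—D (1); add D.
Step 3: frontier [A—C 8, A—E 23, B—C 22, C—D 6, D—E 10] → take C—D (6); add C.
Step 4: frontier [A—E 23, C—E 13, D—E 10] → take D—E (10); add E.
MST edges: A—B, A—D, C—D, D—E; total weight 11+1+6+10 = 28.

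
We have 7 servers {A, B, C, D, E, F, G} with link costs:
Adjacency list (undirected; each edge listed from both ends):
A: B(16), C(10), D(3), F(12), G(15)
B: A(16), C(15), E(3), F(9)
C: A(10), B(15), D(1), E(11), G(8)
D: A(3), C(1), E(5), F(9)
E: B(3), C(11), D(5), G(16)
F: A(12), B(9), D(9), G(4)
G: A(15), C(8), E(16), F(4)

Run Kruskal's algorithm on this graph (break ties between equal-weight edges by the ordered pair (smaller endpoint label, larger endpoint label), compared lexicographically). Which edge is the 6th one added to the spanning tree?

Kruskal's algorithm — process edges by increasing weight (ties by edge label):
C–D (1): add — endpoints in different components.
A–D (3): add — endpoints in different components.
B–E (3): add — endpoints in different components.
F–G (4): add — endpoints in different components.
D–E (5): add — endpoints in different components.
C–G (8): add — endpoints in different components.
The 6th edge added is C–G.

C-G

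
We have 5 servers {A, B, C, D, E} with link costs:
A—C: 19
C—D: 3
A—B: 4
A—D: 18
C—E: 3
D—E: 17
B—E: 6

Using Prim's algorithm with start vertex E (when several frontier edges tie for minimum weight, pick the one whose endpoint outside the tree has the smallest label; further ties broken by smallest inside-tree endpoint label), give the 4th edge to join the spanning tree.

Prim, starting at E.
Step 1: cheapest edge leaving the tree is C—E (3); add C.
Step 2: cheapest edge leaving the tree is C—D (3); add D.
Step 3: cheapest edge leaving the tree is B—E (6); add B.
Step 4: cheapest edge leaving the tree is A—B (4); add A.
The 4th edge added is A—B.

A-B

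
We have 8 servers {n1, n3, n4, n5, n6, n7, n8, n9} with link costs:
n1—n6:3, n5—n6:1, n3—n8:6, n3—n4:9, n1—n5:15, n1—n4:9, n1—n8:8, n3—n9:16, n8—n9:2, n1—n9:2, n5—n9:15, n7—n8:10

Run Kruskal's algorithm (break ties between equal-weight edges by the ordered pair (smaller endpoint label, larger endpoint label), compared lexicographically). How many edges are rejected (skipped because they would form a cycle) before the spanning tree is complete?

2

Kruskal: consider edges lightest-first.
n5—n6 (1): add — endpoints in different components.
n1—n9 (2): add — endpoints in different components.
n8—n9 (2): add — endpoints in different components.
n1—n6 (3): add — endpoints in different components.
n3—n8 (6): add — endpoints in different components.
n1—n8 (8): skip — n1 and n8 already connected.
n1—n4 (9): add — endpoints in different components.
n3—n4 (9): skip — n3 and n4 already connected.
n7—n8 (10): add — endpoints in different components.
Edges rejected before the tree was complete: 2.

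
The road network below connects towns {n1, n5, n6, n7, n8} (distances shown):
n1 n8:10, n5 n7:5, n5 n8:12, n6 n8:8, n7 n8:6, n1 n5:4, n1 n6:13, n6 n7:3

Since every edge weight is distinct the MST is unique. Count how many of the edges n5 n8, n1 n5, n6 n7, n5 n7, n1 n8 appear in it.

3

Kruskal's algorithm — process edges by increasing weight (ties by edge label):
n6 n7 (3): add — endpoints in different components.
n1 n5 (4): add — endpoints in different components.
n5 n7 (5): add — endpoints in different components.
n7 n8 (6): add — endpoints in different components.
MST edge set: {n6 n7, n1 n5, n5 n7, n7 n8}.
Of the listed edges, {n1 n5, n6 n7, n5 n7} are in the MST → 3.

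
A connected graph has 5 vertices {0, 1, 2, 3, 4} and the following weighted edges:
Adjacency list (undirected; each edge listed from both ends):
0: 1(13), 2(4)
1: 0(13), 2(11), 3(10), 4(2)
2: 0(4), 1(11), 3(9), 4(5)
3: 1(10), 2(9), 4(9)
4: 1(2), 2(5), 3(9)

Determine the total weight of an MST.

Prim's algorithm from 4:
Step 1: frontier [1–4 2, 2–4 5, 3–4 9] → take 1–4 (2); add 1.
Step 2: frontier [1–3 10, 1–2 11, 0–1 13, 2–4 5, 3–4 9] → take 2–4 (5); add 2.
Step 3: frontier [1–3 10, 0–1 13, 0–2 4, 2–3 9, 3–4 9] → take 0–2 (4); add 0.
Step 4: frontier [1–3 10, 2–3 9, 3–4 9] → take 2–3 (9); add 3.
MST edges: 1–4, 2–4, 0–2, 2–3; total weight 2+5+4+9 = 20.

20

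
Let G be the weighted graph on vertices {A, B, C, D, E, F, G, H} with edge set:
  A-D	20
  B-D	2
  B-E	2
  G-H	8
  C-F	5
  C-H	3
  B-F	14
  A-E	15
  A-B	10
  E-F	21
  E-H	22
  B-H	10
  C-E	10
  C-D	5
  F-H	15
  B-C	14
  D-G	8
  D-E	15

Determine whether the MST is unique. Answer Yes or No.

Kruskal's algorithm — process edges by increasing weight (ties by edge label):
B-D (2): add — endpoints in different components.
B-E (2): add — endpoints in different components.
C-H (3): add — endpoints in different components.
C-D (5): add — endpoints in different components.
C-F (5): add — endpoints in different components.
D-G (8): add — endpoints in different components.
G-H (8): skip — G and H already connected.
A-B (10): add — endpoints in different components.
Non-tree edge G-H has weight 8, equal to the heaviest edge on its tree cycle — swapping gives another MST of the same weight. Not unique.

No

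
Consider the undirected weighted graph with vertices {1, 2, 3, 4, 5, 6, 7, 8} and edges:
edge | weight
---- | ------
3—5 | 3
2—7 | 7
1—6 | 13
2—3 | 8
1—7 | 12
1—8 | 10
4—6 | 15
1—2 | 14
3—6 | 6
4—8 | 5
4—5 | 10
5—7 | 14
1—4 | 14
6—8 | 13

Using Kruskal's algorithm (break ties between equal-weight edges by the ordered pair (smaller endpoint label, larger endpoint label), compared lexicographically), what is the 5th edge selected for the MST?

Kruskal: consider edges lightest-first.
3—5 (3): add — endpoints in different components.
4—8 (5): add — endpoints in different components.
3—6 (6): add — endpoints in different components.
2—7 (7): add — endpoints in different components.
2—3 (8): add — endpoints in different components.
1—8 (10): add — endpoints in different components.
4—5 (10): add — endpoints in different components.
The 5th edge added is 2—3.

2-3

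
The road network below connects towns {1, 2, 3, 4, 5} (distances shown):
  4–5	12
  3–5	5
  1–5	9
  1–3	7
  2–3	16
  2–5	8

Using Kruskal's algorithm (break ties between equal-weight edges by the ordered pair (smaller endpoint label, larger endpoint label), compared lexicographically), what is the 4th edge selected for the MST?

4-5

Kruskal: consider edges lightest-first.
3–5 (5): add. Components now {1} {2} {3,5} {4}
1–3 (7): add. Components now {1,3,5} {2} {4}
2–5 (8): add. Components now {1,2,3,5} {4}
1–5 (9): skip — 1 and 5 already connected.
4–5 (12): add. Components now {1,2,3,4,5}
The 4th edge added is 4–5.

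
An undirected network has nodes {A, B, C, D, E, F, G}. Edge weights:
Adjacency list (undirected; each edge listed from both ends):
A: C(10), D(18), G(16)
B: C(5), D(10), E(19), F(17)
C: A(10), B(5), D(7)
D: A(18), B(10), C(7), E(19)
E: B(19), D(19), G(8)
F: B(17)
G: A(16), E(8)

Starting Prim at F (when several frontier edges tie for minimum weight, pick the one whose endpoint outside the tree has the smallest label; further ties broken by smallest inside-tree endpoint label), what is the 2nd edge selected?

B-C

Prim, starting at F.
Step 1: cheapest edge leaving the tree is B—F (17); add B.
Step 2: cheapest edge leaving the tree is B—C (5); add C.
Step 3: cheapest edge leaving the tree is C—D (7); add D.
Step 4: cheapest edge leaving the tree is A—C (10); add A.
Step 5: cheapest edge leaving the tree is A—G (16); add G.
Step 6: cheapest edge leaving the tree is E—G (8); add E.
The 2nd edge added is B—C.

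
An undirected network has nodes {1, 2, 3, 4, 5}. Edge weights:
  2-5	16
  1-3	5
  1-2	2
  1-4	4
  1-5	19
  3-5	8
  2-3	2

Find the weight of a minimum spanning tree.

Sort edges by weight, then run Kruskal:
1-2 (2): add — endpoints in different components.
2-3 (2): add — endpoints in different components.
1-4 (4): add — endpoints in different components.
1-3 (5): skip — 1 and 3 already connected.
3-5 (8): add — endpoints in different components.
MST edges: 1-2, 2-3, 1-4, 3-5; total weight 2+2+4+8 = 16.

16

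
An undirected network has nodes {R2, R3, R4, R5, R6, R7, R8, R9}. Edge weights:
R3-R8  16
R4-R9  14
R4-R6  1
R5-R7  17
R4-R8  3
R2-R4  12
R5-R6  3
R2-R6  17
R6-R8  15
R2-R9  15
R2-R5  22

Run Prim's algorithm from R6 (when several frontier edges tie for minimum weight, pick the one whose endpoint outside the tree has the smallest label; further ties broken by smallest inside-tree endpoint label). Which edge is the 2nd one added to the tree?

Grow the tree from R6 using Prim:
Step 1: cheapest edge leaving the tree is R4-R6 (1); add R4.
Step 2: cheapest edge leaving the tree is R5-R6 (3); add R5.
Step 3: cheapest edge leaving the tree is R4-R8 (3); add R8.
Step 4: cheapest edge leaving the tree is R2-R4 (12); add R2.
Step 5: cheapest edge leaving the tree is R4-R9 (14); add R9.
Step 6: cheapest edge leaving the tree is R3-R8 (16); add R3.
Step 7: cheapest edge leaving the tree is R5-R7 (17); add R7.
The 2nd edge added is R5-R6.

R5-R6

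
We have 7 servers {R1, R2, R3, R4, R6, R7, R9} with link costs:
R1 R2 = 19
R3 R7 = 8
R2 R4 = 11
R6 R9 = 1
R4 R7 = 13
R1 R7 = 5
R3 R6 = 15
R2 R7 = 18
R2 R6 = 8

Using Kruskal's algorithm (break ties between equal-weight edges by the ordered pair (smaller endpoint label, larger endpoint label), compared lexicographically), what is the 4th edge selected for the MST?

Sort edges by weight, then run Kruskal:
R6 R9 (1): add — endpoints in different components.
R1 R7 (5): add — endpoints in different components.
R2 R6 (8): add — endpoints in different components.
R3 R7 (8): add — endpoints in different components.
R2 R4 (11): add — endpoints in different components.
R4 R7 (13): add — endpoints in different components.
The 4th edge added is R3 R7.

R3-R7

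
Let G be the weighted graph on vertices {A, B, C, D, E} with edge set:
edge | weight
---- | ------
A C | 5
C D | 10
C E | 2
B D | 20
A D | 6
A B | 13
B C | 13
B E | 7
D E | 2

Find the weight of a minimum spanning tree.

16

Grow the tree from B using Prim:
Step 1: cheapest edge leaving the tree is B E (7); add E.
Step 2: cheapest edge leaving the tree is C E (2); add C.
Step 3: cheapest edge leaving the tree is D E (2); add D.
Step 4: cheapest edge leaving the tree is A C (5); add A.
MST edges: B E, C E, D E, A C; total weight 7+2+2+5 = 16.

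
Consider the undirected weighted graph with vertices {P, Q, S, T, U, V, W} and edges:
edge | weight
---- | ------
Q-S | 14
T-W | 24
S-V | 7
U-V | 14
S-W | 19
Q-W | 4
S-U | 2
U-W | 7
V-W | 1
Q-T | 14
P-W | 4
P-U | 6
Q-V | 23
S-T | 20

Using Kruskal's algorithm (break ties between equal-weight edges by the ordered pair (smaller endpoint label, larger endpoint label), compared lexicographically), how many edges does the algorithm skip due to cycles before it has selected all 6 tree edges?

3

Kruskal's algorithm — process edges by increasing weight (ties by edge label):
V-W (1): add — endpoints in different components.
S-U (2): add — endpoints in different components.
P-W (4): add — endpoints in different components.
Q-W (4): add — endpoints in different components.
P-U (6): add — endpoints in different components.
S-V (7): skip — S and V already connected.
U-W (7): skip — U and W already connected.
Q-S (14): skip — S and Q already connected.
Q-T (14): add — endpoints in different components.
Edges rejected before the tree was complete: 3.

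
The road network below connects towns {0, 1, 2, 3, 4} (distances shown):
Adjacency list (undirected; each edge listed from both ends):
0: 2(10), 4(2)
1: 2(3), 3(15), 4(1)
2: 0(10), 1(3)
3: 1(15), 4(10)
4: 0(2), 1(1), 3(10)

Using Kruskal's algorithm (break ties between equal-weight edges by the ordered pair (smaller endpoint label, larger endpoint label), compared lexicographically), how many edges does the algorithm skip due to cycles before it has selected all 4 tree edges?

1

Sort edges by weight, then run Kruskal:
1 4 (1): add — endpoints in different components.
0 4 (2): add — endpoints in different components.
1 2 (3): add — endpoints in different components.
0 2 (10): skip — 0 and 2 already connected.
3 4 (10): add — endpoints in different components.
Edges rejected before the tree was complete: 1.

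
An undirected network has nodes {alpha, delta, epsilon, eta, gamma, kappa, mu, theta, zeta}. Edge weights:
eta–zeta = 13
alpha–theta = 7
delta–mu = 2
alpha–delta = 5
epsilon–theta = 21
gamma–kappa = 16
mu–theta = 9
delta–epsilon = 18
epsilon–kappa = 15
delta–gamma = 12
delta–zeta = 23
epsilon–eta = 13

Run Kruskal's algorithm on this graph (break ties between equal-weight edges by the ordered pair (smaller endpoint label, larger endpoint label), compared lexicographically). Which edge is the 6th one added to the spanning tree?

Kruskal's algorithm — process edges by increasing weight (ties by edge label):
delta–mu (2): add — endpoints in different components.
alpha–delta (5): add — endpoints in different components.
alpha–theta (7): add — endpoints in different components.
mu–theta (9): skip — theta and mu already connected.
delta–gamma (12): add — endpoints in different components.
epsilon–eta (13): add — endpoints in different components.
eta–zeta (13): add — endpoints in different components.
epsilon–kappa (15): add — endpoints in different components.
gamma–kappa (16): add — endpoints in different components.
The 6th edge added is eta–zeta.

eta-zeta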